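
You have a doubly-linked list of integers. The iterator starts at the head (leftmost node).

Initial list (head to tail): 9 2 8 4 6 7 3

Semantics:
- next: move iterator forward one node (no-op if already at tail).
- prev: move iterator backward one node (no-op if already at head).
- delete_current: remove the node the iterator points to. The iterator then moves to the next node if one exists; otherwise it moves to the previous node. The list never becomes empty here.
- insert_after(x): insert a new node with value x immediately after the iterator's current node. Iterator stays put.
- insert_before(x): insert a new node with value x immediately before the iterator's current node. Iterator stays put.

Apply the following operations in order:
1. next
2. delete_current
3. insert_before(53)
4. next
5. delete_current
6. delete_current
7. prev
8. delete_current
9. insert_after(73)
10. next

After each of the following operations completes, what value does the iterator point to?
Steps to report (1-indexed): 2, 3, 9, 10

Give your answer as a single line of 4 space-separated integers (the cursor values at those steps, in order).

After 1 (next): list=[9, 2, 8, 4, 6, 7, 3] cursor@2
After 2 (delete_current): list=[9, 8, 4, 6, 7, 3] cursor@8
After 3 (insert_before(53)): list=[9, 53, 8, 4, 6, 7, 3] cursor@8
After 4 (next): list=[9, 53, 8, 4, 6, 7, 3] cursor@4
After 5 (delete_current): list=[9, 53, 8, 6, 7, 3] cursor@6
After 6 (delete_current): list=[9, 53, 8, 7, 3] cursor@7
After 7 (prev): list=[9, 53, 8, 7, 3] cursor@8
After 8 (delete_current): list=[9, 53, 7, 3] cursor@7
After 9 (insert_after(73)): list=[9, 53, 7, 73, 3] cursor@7
After 10 (next): list=[9, 53, 7, 73, 3] cursor@73

Answer: 8 8 7 73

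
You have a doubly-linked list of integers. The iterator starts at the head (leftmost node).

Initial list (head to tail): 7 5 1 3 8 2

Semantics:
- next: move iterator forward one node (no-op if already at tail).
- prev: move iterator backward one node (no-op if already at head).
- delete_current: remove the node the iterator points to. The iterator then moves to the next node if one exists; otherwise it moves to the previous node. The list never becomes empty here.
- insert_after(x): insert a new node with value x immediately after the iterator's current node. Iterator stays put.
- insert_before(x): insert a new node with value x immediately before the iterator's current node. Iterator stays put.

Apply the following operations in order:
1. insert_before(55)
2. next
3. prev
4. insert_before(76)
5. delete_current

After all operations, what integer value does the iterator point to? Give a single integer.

Answer: 5

Derivation:
After 1 (insert_before(55)): list=[55, 7, 5, 1, 3, 8, 2] cursor@7
After 2 (next): list=[55, 7, 5, 1, 3, 8, 2] cursor@5
After 3 (prev): list=[55, 7, 5, 1, 3, 8, 2] cursor@7
After 4 (insert_before(76)): list=[55, 76, 7, 5, 1, 3, 8, 2] cursor@7
After 5 (delete_current): list=[55, 76, 5, 1, 3, 8, 2] cursor@5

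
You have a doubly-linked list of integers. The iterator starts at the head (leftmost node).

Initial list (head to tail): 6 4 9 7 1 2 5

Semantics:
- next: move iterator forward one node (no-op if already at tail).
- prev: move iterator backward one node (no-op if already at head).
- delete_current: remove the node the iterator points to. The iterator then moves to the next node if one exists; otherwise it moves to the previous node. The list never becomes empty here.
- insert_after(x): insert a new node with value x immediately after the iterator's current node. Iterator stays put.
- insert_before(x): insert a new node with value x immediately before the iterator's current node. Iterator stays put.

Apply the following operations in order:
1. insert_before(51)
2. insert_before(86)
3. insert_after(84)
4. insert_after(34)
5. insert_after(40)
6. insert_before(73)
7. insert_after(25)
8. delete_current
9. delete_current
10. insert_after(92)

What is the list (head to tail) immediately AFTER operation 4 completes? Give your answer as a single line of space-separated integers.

After 1 (insert_before(51)): list=[51, 6, 4, 9, 7, 1, 2, 5] cursor@6
After 2 (insert_before(86)): list=[51, 86, 6, 4, 9, 7, 1, 2, 5] cursor@6
After 3 (insert_after(84)): list=[51, 86, 6, 84, 4, 9, 7, 1, 2, 5] cursor@6
After 4 (insert_after(34)): list=[51, 86, 6, 34, 84, 4, 9, 7, 1, 2, 5] cursor@6

Answer: 51 86 6 34 84 4 9 7 1 2 5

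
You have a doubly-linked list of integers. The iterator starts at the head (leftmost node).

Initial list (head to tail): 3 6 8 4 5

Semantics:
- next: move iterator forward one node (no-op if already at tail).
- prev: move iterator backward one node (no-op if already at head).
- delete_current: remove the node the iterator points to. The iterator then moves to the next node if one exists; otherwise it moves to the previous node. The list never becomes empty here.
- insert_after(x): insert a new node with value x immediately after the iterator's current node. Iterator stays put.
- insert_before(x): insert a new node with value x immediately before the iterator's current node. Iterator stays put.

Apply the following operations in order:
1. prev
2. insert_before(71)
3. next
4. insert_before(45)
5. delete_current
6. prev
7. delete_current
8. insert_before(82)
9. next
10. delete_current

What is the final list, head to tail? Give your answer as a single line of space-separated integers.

Answer: 71 3 82 8 5

Derivation:
After 1 (prev): list=[3, 6, 8, 4, 5] cursor@3
After 2 (insert_before(71)): list=[71, 3, 6, 8, 4, 5] cursor@3
After 3 (next): list=[71, 3, 6, 8, 4, 5] cursor@6
After 4 (insert_before(45)): list=[71, 3, 45, 6, 8, 4, 5] cursor@6
After 5 (delete_current): list=[71, 3, 45, 8, 4, 5] cursor@8
After 6 (prev): list=[71, 3, 45, 8, 4, 5] cursor@45
After 7 (delete_current): list=[71, 3, 8, 4, 5] cursor@8
After 8 (insert_before(82)): list=[71, 3, 82, 8, 4, 5] cursor@8
After 9 (next): list=[71, 3, 82, 8, 4, 5] cursor@4
After 10 (delete_current): list=[71, 3, 82, 8, 5] cursor@5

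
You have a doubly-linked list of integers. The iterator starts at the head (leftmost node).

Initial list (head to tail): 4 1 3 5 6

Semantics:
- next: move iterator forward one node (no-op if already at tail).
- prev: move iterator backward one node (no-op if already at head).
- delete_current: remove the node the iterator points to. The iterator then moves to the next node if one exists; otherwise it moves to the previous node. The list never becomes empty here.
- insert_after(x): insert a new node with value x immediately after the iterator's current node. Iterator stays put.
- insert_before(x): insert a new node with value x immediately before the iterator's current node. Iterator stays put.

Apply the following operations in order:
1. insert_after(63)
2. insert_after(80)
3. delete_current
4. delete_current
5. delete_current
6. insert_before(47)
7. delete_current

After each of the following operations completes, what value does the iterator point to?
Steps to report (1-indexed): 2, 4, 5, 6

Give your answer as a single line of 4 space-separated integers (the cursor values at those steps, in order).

Answer: 4 63 1 1

Derivation:
After 1 (insert_after(63)): list=[4, 63, 1, 3, 5, 6] cursor@4
After 2 (insert_after(80)): list=[4, 80, 63, 1, 3, 5, 6] cursor@4
After 3 (delete_current): list=[80, 63, 1, 3, 5, 6] cursor@80
After 4 (delete_current): list=[63, 1, 3, 5, 6] cursor@63
After 5 (delete_current): list=[1, 3, 5, 6] cursor@1
After 6 (insert_before(47)): list=[47, 1, 3, 5, 6] cursor@1
After 7 (delete_current): list=[47, 3, 5, 6] cursor@3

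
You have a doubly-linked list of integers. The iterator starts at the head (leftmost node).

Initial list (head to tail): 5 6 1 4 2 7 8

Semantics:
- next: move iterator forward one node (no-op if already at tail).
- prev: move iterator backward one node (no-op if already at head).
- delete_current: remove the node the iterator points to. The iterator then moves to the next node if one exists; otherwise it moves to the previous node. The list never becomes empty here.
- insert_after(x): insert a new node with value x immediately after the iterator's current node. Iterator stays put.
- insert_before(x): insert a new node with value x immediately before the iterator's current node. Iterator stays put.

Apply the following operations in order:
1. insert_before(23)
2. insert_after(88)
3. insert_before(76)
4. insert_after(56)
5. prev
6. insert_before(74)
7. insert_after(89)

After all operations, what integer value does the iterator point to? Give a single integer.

Answer: 76

Derivation:
After 1 (insert_before(23)): list=[23, 5, 6, 1, 4, 2, 7, 8] cursor@5
After 2 (insert_after(88)): list=[23, 5, 88, 6, 1, 4, 2, 7, 8] cursor@5
After 3 (insert_before(76)): list=[23, 76, 5, 88, 6, 1, 4, 2, 7, 8] cursor@5
After 4 (insert_after(56)): list=[23, 76, 5, 56, 88, 6, 1, 4, 2, 7, 8] cursor@5
After 5 (prev): list=[23, 76, 5, 56, 88, 6, 1, 4, 2, 7, 8] cursor@76
After 6 (insert_before(74)): list=[23, 74, 76, 5, 56, 88, 6, 1, 4, 2, 7, 8] cursor@76
After 7 (insert_after(89)): list=[23, 74, 76, 89, 5, 56, 88, 6, 1, 4, 2, 7, 8] cursor@76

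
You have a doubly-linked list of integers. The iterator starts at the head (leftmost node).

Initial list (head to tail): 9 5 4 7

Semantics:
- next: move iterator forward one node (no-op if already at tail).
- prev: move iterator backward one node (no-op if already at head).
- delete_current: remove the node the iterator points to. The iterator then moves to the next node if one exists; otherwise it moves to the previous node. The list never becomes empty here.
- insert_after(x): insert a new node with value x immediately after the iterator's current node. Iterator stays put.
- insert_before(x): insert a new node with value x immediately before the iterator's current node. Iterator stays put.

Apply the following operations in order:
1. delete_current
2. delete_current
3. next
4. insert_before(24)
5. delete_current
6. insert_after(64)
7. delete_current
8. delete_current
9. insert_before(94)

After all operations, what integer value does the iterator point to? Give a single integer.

After 1 (delete_current): list=[5, 4, 7] cursor@5
After 2 (delete_current): list=[4, 7] cursor@4
After 3 (next): list=[4, 7] cursor@7
After 4 (insert_before(24)): list=[4, 24, 7] cursor@7
After 5 (delete_current): list=[4, 24] cursor@24
After 6 (insert_after(64)): list=[4, 24, 64] cursor@24
After 7 (delete_current): list=[4, 64] cursor@64
After 8 (delete_current): list=[4] cursor@4
After 9 (insert_before(94)): list=[94, 4] cursor@4

Answer: 4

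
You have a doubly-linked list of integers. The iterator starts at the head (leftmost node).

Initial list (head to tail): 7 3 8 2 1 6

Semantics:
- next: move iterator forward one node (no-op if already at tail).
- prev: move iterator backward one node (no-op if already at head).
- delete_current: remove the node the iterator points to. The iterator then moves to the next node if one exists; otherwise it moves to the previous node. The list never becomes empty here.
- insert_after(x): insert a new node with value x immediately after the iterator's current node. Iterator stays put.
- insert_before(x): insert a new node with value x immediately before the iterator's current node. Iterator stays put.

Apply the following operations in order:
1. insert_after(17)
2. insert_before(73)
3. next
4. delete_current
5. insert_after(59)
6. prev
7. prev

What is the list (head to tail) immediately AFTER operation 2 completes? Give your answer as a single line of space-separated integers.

After 1 (insert_after(17)): list=[7, 17, 3, 8, 2, 1, 6] cursor@7
After 2 (insert_before(73)): list=[73, 7, 17, 3, 8, 2, 1, 6] cursor@7

Answer: 73 7 17 3 8 2 1 6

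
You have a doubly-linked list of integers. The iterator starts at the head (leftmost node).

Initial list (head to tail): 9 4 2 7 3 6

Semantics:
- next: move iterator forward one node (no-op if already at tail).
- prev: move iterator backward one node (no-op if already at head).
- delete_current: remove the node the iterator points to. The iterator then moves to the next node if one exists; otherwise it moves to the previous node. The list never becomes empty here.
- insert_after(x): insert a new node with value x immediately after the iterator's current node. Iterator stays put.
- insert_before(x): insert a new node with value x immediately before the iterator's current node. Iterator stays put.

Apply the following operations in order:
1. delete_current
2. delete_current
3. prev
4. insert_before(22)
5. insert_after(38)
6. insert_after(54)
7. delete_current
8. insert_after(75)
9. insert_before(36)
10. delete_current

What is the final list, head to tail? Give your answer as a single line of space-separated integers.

Answer: 22 36 75 38 7 3 6

Derivation:
After 1 (delete_current): list=[4, 2, 7, 3, 6] cursor@4
After 2 (delete_current): list=[2, 7, 3, 6] cursor@2
After 3 (prev): list=[2, 7, 3, 6] cursor@2
After 4 (insert_before(22)): list=[22, 2, 7, 3, 6] cursor@2
After 5 (insert_after(38)): list=[22, 2, 38, 7, 3, 6] cursor@2
After 6 (insert_after(54)): list=[22, 2, 54, 38, 7, 3, 6] cursor@2
After 7 (delete_current): list=[22, 54, 38, 7, 3, 6] cursor@54
After 8 (insert_after(75)): list=[22, 54, 75, 38, 7, 3, 6] cursor@54
After 9 (insert_before(36)): list=[22, 36, 54, 75, 38, 7, 3, 6] cursor@54
After 10 (delete_current): list=[22, 36, 75, 38, 7, 3, 6] cursor@75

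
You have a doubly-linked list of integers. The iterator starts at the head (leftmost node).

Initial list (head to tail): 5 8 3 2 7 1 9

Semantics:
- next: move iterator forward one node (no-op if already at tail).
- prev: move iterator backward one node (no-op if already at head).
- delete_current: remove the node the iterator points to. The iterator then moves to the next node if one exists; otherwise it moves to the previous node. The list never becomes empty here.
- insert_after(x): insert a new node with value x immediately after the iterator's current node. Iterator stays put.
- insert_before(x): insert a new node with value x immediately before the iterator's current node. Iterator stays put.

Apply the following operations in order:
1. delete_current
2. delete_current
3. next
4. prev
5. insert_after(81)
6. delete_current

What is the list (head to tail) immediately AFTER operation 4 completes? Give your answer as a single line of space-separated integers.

After 1 (delete_current): list=[8, 3, 2, 7, 1, 9] cursor@8
After 2 (delete_current): list=[3, 2, 7, 1, 9] cursor@3
After 3 (next): list=[3, 2, 7, 1, 9] cursor@2
After 4 (prev): list=[3, 2, 7, 1, 9] cursor@3

Answer: 3 2 7 1 9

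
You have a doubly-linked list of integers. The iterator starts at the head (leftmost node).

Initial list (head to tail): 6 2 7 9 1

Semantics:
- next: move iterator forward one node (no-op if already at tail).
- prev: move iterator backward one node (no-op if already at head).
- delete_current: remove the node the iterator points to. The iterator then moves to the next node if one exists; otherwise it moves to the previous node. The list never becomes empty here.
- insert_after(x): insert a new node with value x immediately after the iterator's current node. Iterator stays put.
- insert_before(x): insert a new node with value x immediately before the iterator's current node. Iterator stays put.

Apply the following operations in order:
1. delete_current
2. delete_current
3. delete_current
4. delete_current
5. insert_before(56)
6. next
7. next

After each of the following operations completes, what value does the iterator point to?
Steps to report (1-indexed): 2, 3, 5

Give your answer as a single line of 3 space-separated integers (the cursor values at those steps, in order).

Answer: 7 9 1

Derivation:
After 1 (delete_current): list=[2, 7, 9, 1] cursor@2
After 2 (delete_current): list=[7, 9, 1] cursor@7
After 3 (delete_current): list=[9, 1] cursor@9
After 4 (delete_current): list=[1] cursor@1
After 5 (insert_before(56)): list=[56, 1] cursor@1
After 6 (next): list=[56, 1] cursor@1
After 7 (next): list=[56, 1] cursor@1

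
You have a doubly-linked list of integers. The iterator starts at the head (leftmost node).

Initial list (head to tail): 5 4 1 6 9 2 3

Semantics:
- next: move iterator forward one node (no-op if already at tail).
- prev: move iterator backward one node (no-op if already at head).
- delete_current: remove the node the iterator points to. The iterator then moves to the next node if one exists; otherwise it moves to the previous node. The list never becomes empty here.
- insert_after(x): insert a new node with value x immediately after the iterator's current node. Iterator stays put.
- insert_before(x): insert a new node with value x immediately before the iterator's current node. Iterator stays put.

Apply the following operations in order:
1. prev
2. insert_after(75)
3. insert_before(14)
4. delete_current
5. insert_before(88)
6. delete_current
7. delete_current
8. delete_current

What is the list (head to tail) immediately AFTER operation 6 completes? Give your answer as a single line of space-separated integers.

Answer: 14 88 4 1 6 9 2 3

Derivation:
After 1 (prev): list=[5, 4, 1, 6, 9, 2, 3] cursor@5
After 2 (insert_after(75)): list=[5, 75, 4, 1, 6, 9, 2, 3] cursor@5
After 3 (insert_before(14)): list=[14, 5, 75, 4, 1, 6, 9, 2, 3] cursor@5
After 4 (delete_current): list=[14, 75, 4, 1, 6, 9, 2, 3] cursor@75
After 5 (insert_before(88)): list=[14, 88, 75, 4, 1, 6, 9, 2, 3] cursor@75
After 6 (delete_current): list=[14, 88, 4, 1, 6, 9, 2, 3] cursor@4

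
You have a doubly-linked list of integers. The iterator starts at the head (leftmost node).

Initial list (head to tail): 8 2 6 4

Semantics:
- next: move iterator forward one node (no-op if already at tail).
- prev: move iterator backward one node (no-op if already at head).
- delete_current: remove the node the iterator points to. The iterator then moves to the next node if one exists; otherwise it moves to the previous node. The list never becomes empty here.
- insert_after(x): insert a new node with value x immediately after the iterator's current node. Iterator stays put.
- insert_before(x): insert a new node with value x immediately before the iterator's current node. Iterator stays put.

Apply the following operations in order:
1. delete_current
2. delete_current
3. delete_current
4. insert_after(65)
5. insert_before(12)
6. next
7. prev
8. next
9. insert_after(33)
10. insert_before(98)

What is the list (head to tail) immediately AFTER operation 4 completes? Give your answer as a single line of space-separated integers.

After 1 (delete_current): list=[2, 6, 4] cursor@2
After 2 (delete_current): list=[6, 4] cursor@6
After 3 (delete_current): list=[4] cursor@4
After 4 (insert_after(65)): list=[4, 65] cursor@4

Answer: 4 65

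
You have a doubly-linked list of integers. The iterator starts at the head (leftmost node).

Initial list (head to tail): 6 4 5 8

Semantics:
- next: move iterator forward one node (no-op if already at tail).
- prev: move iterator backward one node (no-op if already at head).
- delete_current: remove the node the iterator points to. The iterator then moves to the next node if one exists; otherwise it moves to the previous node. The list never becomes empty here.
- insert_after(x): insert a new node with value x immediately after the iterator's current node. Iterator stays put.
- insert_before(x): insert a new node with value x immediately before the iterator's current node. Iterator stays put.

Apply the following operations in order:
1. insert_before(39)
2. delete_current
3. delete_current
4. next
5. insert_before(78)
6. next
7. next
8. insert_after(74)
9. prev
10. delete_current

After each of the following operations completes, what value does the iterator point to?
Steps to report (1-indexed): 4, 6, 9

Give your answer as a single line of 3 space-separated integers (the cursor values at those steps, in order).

After 1 (insert_before(39)): list=[39, 6, 4, 5, 8] cursor@6
After 2 (delete_current): list=[39, 4, 5, 8] cursor@4
After 3 (delete_current): list=[39, 5, 8] cursor@5
After 4 (next): list=[39, 5, 8] cursor@8
After 5 (insert_before(78)): list=[39, 5, 78, 8] cursor@8
After 6 (next): list=[39, 5, 78, 8] cursor@8
After 7 (next): list=[39, 5, 78, 8] cursor@8
After 8 (insert_after(74)): list=[39, 5, 78, 8, 74] cursor@8
After 9 (prev): list=[39, 5, 78, 8, 74] cursor@78
After 10 (delete_current): list=[39, 5, 8, 74] cursor@8

Answer: 8 8 78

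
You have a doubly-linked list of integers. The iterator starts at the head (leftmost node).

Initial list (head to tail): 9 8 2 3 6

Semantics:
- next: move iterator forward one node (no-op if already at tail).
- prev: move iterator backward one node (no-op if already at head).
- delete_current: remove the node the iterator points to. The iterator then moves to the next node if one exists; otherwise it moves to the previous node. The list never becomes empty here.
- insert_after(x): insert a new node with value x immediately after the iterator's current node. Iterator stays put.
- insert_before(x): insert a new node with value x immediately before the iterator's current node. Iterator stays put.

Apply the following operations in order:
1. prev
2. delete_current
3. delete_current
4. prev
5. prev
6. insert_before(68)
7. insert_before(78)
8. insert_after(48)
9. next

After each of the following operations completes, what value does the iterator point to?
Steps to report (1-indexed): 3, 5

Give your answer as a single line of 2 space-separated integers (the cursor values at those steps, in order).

Answer: 2 2

Derivation:
After 1 (prev): list=[9, 8, 2, 3, 6] cursor@9
After 2 (delete_current): list=[8, 2, 3, 6] cursor@8
After 3 (delete_current): list=[2, 3, 6] cursor@2
After 4 (prev): list=[2, 3, 6] cursor@2
After 5 (prev): list=[2, 3, 6] cursor@2
After 6 (insert_before(68)): list=[68, 2, 3, 6] cursor@2
After 7 (insert_before(78)): list=[68, 78, 2, 3, 6] cursor@2
After 8 (insert_after(48)): list=[68, 78, 2, 48, 3, 6] cursor@2
After 9 (next): list=[68, 78, 2, 48, 3, 6] cursor@48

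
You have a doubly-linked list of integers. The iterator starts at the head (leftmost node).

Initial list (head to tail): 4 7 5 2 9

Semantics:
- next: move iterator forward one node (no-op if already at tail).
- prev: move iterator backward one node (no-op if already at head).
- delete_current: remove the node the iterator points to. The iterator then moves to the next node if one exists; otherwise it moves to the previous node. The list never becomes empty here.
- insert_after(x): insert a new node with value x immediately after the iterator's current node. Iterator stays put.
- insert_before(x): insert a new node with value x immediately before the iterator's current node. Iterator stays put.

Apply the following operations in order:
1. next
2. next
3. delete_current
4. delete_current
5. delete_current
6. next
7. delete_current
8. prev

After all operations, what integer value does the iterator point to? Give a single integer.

Answer: 4

Derivation:
After 1 (next): list=[4, 7, 5, 2, 9] cursor@7
After 2 (next): list=[4, 7, 5, 2, 9] cursor@5
After 3 (delete_current): list=[4, 7, 2, 9] cursor@2
After 4 (delete_current): list=[4, 7, 9] cursor@9
After 5 (delete_current): list=[4, 7] cursor@7
After 6 (next): list=[4, 7] cursor@7
After 7 (delete_current): list=[4] cursor@4
After 8 (prev): list=[4] cursor@4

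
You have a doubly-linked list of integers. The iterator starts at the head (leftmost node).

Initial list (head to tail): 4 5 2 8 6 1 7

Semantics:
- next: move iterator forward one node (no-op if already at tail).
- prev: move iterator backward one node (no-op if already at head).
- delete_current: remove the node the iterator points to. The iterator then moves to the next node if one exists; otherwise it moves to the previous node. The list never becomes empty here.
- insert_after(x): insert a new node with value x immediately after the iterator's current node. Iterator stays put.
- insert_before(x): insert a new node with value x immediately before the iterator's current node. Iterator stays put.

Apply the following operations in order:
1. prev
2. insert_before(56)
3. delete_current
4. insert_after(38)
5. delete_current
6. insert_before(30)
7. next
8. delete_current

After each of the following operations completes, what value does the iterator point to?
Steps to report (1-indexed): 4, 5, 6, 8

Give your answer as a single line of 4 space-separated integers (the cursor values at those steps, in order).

After 1 (prev): list=[4, 5, 2, 8, 6, 1, 7] cursor@4
After 2 (insert_before(56)): list=[56, 4, 5, 2, 8, 6, 1, 7] cursor@4
After 3 (delete_current): list=[56, 5, 2, 8, 6, 1, 7] cursor@5
After 4 (insert_after(38)): list=[56, 5, 38, 2, 8, 6, 1, 7] cursor@5
After 5 (delete_current): list=[56, 38, 2, 8, 6, 1, 7] cursor@38
After 6 (insert_before(30)): list=[56, 30, 38, 2, 8, 6, 1, 7] cursor@38
After 7 (next): list=[56, 30, 38, 2, 8, 6, 1, 7] cursor@2
After 8 (delete_current): list=[56, 30, 38, 8, 6, 1, 7] cursor@8

Answer: 5 38 38 8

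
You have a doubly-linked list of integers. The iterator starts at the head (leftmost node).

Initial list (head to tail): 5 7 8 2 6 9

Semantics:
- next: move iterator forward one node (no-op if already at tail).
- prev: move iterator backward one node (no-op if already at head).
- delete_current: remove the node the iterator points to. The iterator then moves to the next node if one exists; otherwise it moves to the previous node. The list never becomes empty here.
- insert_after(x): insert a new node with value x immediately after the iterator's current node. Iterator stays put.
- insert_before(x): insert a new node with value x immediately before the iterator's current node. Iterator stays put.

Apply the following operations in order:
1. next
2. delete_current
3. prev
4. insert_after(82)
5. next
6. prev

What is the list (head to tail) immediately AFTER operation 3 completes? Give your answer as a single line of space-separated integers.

Answer: 5 8 2 6 9

Derivation:
After 1 (next): list=[5, 7, 8, 2, 6, 9] cursor@7
After 2 (delete_current): list=[5, 8, 2, 6, 9] cursor@8
After 3 (prev): list=[5, 8, 2, 6, 9] cursor@5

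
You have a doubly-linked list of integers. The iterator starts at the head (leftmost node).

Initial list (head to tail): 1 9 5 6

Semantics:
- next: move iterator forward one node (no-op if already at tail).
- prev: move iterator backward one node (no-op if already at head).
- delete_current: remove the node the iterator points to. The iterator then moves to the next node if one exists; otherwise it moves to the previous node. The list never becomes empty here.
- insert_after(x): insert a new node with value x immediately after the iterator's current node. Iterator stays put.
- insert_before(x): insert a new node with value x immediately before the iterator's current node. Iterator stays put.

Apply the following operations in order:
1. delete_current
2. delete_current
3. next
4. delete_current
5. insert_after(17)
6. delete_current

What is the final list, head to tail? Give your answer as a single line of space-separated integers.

Answer: 17

Derivation:
After 1 (delete_current): list=[9, 5, 6] cursor@9
After 2 (delete_current): list=[5, 6] cursor@5
After 3 (next): list=[5, 6] cursor@6
After 4 (delete_current): list=[5] cursor@5
After 5 (insert_after(17)): list=[5, 17] cursor@5
After 6 (delete_current): list=[17] cursor@17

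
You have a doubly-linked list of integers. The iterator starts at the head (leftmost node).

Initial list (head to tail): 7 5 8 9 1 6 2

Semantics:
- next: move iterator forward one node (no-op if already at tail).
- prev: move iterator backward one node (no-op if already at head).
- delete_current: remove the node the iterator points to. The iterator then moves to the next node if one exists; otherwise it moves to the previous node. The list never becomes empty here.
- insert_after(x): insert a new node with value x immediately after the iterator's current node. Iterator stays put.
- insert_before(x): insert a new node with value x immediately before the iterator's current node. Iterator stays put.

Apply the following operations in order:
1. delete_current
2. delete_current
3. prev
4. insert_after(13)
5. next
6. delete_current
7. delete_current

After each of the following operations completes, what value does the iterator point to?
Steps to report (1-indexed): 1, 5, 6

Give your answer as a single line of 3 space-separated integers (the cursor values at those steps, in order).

After 1 (delete_current): list=[5, 8, 9, 1, 6, 2] cursor@5
After 2 (delete_current): list=[8, 9, 1, 6, 2] cursor@8
After 3 (prev): list=[8, 9, 1, 6, 2] cursor@8
After 4 (insert_after(13)): list=[8, 13, 9, 1, 6, 2] cursor@8
After 5 (next): list=[8, 13, 9, 1, 6, 2] cursor@13
After 6 (delete_current): list=[8, 9, 1, 6, 2] cursor@9
After 7 (delete_current): list=[8, 1, 6, 2] cursor@1

Answer: 5 13 9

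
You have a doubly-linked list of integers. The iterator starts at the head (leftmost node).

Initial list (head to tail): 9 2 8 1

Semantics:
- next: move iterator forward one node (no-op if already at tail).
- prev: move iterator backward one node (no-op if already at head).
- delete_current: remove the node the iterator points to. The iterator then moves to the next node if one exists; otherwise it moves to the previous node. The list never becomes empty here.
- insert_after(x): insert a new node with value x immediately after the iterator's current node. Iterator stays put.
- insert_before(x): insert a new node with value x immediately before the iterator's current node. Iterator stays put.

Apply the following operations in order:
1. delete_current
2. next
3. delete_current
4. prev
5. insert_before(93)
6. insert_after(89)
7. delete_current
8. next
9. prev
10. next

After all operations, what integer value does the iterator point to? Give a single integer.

Answer: 1

Derivation:
After 1 (delete_current): list=[2, 8, 1] cursor@2
After 2 (next): list=[2, 8, 1] cursor@8
After 3 (delete_current): list=[2, 1] cursor@1
After 4 (prev): list=[2, 1] cursor@2
After 5 (insert_before(93)): list=[93, 2, 1] cursor@2
After 6 (insert_after(89)): list=[93, 2, 89, 1] cursor@2
After 7 (delete_current): list=[93, 89, 1] cursor@89
After 8 (next): list=[93, 89, 1] cursor@1
After 9 (prev): list=[93, 89, 1] cursor@89
After 10 (next): list=[93, 89, 1] cursor@1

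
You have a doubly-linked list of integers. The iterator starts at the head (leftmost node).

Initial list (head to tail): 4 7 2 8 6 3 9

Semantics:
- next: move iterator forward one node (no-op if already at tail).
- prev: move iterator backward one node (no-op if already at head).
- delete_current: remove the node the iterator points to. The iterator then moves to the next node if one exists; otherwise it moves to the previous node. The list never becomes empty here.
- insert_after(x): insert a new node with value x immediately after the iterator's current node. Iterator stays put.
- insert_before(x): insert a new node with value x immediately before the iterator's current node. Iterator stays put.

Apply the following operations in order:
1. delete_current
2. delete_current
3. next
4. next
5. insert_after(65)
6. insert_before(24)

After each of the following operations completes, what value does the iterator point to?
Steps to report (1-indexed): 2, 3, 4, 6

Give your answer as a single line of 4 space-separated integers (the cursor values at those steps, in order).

Answer: 2 8 6 6

Derivation:
After 1 (delete_current): list=[7, 2, 8, 6, 3, 9] cursor@7
After 2 (delete_current): list=[2, 8, 6, 3, 9] cursor@2
After 3 (next): list=[2, 8, 6, 3, 9] cursor@8
After 4 (next): list=[2, 8, 6, 3, 9] cursor@6
After 5 (insert_after(65)): list=[2, 8, 6, 65, 3, 9] cursor@6
After 6 (insert_before(24)): list=[2, 8, 24, 6, 65, 3, 9] cursor@6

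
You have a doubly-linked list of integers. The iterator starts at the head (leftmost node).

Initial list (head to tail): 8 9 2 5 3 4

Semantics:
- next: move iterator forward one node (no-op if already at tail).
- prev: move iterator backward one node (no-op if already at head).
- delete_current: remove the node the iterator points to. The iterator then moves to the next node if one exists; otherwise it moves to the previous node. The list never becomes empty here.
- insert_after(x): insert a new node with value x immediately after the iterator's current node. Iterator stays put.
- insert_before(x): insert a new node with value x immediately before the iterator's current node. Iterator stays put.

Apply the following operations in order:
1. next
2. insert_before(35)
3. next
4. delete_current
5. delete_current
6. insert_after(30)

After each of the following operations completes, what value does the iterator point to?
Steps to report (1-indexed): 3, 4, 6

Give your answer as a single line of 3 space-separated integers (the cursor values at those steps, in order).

After 1 (next): list=[8, 9, 2, 5, 3, 4] cursor@9
After 2 (insert_before(35)): list=[8, 35, 9, 2, 5, 3, 4] cursor@9
After 3 (next): list=[8, 35, 9, 2, 5, 3, 4] cursor@2
After 4 (delete_current): list=[8, 35, 9, 5, 3, 4] cursor@5
After 5 (delete_current): list=[8, 35, 9, 3, 4] cursor@3
After 6 (insert_after(30)): list=[8, 35, 9, 3, 30, 4] cursor@3

Answer: 2 5 3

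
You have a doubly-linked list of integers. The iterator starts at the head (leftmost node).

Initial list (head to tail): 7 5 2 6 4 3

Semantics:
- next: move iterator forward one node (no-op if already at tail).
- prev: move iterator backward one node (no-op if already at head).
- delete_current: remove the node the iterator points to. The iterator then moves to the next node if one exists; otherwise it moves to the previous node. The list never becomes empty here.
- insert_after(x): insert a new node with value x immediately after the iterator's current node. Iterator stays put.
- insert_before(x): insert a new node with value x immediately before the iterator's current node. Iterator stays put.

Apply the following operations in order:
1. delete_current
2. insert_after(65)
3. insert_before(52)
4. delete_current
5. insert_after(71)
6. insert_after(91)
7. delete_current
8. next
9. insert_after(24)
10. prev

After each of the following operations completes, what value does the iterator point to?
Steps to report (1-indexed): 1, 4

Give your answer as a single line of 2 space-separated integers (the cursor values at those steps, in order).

Answer: 5 65

Derivation:
After 1 (delete_current): list=[5, 2, 6, 4, 3] cursor@5
After 2 (insert_after(65)): list=[5, 65, 2, 6, 4, 3] cursor@5
After 3 (insert_before(52)): list=[52, 5, 65, 2, 6, 4, 3] cursor@5
After 4 (delete_current): list=[52, 65, 2, 6, 4, 3] cursor@65
After 5 (insert_after(71)): list=[52, 65, 71, 2, 6, 4, 3] cursor@65
After 6 (insert_after(91)): list=[52, 65, 91, 71, 2, 6, 4, 3] cursor@65
After 7 (delete_current): list=[52, 91, 71, 2, 6, 4, 3] cursor@91
After 8 (next): list=[52, 91, 71, 2, 6, 4, 3] cursor@71
After 9 (insert_after(24)): list=[52, 91, 71, 24, 2, 6, 4, 3] cursor@71
After 10 (prev): list=[52, 91, 71, 24, 2, 6, 4, 3] cursor@91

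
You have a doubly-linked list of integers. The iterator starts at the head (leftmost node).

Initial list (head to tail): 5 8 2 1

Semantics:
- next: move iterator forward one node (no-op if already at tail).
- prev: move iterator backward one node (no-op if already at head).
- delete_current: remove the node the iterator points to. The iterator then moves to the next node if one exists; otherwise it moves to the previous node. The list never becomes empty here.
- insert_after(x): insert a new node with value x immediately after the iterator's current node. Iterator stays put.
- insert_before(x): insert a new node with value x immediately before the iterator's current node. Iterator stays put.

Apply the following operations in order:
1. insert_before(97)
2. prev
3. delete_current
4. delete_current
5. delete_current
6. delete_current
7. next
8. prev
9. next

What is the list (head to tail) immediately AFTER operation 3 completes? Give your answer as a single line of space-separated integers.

After 1 (insert_before(97)): list=[97, 5, 8, 2, 1] cursor@5
After 2 (prev): list=[97, 5, 8, 2, 1] cursor@97
After 3 (delete_current): list=[5, 8, 2, 1] cursor@5

Answer: 5 8 2 1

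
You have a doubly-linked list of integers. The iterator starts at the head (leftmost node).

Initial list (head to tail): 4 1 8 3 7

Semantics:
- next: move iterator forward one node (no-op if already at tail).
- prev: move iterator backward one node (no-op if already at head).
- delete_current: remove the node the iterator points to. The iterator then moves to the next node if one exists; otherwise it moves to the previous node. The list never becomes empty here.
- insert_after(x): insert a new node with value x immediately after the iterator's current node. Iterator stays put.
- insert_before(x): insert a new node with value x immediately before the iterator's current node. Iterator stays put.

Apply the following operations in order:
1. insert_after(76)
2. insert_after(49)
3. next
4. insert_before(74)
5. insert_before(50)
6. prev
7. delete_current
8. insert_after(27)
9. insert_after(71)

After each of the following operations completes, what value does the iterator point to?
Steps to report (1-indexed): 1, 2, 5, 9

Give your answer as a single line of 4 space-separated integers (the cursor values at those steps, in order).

After 1 (insert_after(76)): list=[4, 76, 1, 8, 3, 7] cursor@4
After 2 (insert_after(49)): list=[4, 49, 76, 1, 8, 3, 7] cursor@4
After 3 (next): list=[4, 49, 76, 1, 8, 3, 7] cursor@49
After 4 (insert_before(74)): list=[4, 74, 49, 76, 1, 8, 3, 7] cursor@49
After 5 (insert_before(50)): list=[4, 74, 50, 49, 76, 1, 8, 3, 7] cursor@49
After 6 (prev): list=[4, 74, 50, 49, 76, 1, 8, 3, 7] cursor@50
After 7 (delete_current): list=[4, 74, 49, 76, 1, 8, 3, 7] cursor@49
After 8 (insert_after(27)): list=[4, 74, 49, 27, 76, 1, 8, 3, 7] cursor@49
After 9 (insert_after(71)): list=[4, 74, 49, 71, 27, 76, 1, 8, 3, 7] cursor@49

Answer: 4 4 49 49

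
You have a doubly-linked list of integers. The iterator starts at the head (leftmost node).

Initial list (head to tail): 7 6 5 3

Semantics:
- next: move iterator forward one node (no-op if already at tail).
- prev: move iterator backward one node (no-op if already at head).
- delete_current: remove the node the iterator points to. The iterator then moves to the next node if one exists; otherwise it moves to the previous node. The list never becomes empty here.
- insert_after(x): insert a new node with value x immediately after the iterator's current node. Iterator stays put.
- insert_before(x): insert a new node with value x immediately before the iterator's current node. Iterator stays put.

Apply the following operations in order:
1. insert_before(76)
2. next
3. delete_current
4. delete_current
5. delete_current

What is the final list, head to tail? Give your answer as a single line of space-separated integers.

Answer: 76 7

Derivation:
After 1 (insert_before(76)): list=[76, 7, 6, 5, 3] cursor@7
After 2 (next): list=[76, 7, 6, 5, 3] cursor@6
After 3 (delete_current): list=[76, 7, 5, 3] cursor@5
After 4 (delete_current): list=[76, 7, 3] cursor@3
After 5 (delete_current): list=[76, 7] cursor@7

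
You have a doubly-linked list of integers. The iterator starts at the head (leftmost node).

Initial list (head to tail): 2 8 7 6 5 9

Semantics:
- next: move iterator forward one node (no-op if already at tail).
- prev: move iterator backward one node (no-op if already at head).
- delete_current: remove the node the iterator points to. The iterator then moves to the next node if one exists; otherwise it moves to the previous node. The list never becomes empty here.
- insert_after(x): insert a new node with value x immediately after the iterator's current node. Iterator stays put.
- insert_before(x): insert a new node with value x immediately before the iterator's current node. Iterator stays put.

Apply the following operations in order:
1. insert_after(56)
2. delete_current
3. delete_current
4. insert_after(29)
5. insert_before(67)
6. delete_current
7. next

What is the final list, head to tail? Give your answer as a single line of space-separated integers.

Answer: 67 29 7 6 5 9

Derivation:
After 1 (insert_after(56)): list=[2, 56, 8, 7, 6, 5, 9] cursor@2
After 2 (delete_current): list=[56, 8, 7, 6, 5, 9] cursor@56
After 3 (delete_current): list=[8, 7, 6, 5, 9] cursor@8
After 4 (insert_after(29)): list=[8, 29, 7, 6, 5, 9] cursor@8
After 5 (insert_before(67)): list=[67, 8, 29, 7, 6, 5, 9] cursor@8
After 6 (delete_current): list=[67, 29, 7, 6, 5, 9] cursor@29
After 7 (next): list=[67, 29, 7, 6, 5, 9] cursor@7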